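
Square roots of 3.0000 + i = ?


|z| = sqrt(9+1) = 3.1623
sqrt((|z|+a)/2) = sqrt((3.1623+3)/2) = sqrt(3.0811) = 1.7553
sqrt((|z|-a)/2) = sqrt((3.1623-3)/2) = sqrt(0.0811) = 0.2848

±(1.7553 + 0.2848i) i.e. 1.7553 + 0.2848i and -1.7553 - 0.2848i


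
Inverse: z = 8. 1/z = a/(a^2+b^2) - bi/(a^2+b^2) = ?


|z|^2 = 64+0 = 64
1/z = (8 - 0i)/64

1/z = 0.1250 + 0i


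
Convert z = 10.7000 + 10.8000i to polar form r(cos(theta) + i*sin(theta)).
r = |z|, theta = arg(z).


r = sqrt(114.49+116.64) = sqrt(231.13) = 15.2030
theta = atan2(10.8, 10.7) = 45.2665 degrees

r = 15.2030, theta = 45.2665 degrees


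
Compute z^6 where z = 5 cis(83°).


r^6 = 5^6 = 15625
n*theta = 6*83° = 498° = 138° (mod 360)
a = 15625*cos(138°) = -11611.6379
b = 15625*sin(138°) = 10455.1657

15625 cis(138°) = -11611.6379 + 10455.1657i


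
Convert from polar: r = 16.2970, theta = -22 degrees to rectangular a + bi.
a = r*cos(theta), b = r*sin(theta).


a = 16.2970*cos(-22°) = 16.2970*0.92718 = 15.1103
b = 16.2970*sin(-22°) = 16.2970*(-0.37461) = -6.1050

15.1103 - 6.1050i


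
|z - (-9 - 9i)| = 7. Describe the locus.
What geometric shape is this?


|z - z0| = r is a circle with center z0 and radius r.
Center = (-9, -9), radius = 7

Circle with center (-9, -9) and radius 7


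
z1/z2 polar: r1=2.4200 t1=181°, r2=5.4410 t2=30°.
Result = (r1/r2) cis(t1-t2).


r = 2.4200 / 5.4410 = 0.4448
theta = 181° - 30° = 151° = 151° (mod 360)

0.4448 cis(151°)


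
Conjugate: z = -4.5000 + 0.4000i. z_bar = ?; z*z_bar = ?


z_bar = -4.5000 - 0.4000i
z*z_bar = (-4.5)^2 + 0.4^2 = 20.25 + 0.16 = 20.41

z_bar = -4.5000 - 0.4000i, z*z_bar = 20.41


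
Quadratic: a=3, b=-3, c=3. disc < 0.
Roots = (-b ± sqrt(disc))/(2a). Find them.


disc = (-3)^2 - 4*3*3 = 9 - 36 = -27
sqrt(|disc|) = sqrt(27) = 5.1962
Real part = 3/(2*3) = 0.5000
Imag part = 5.1962/(2*3) = 0.8660

0.5000 ± 0.8660i


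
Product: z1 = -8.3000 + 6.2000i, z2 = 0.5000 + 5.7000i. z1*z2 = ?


Real = -8.3*0.5 - 6.2*5.7 = -4.15 - 35.34 = -39.49
Imag = -8.3*5.7 + 0.5*6.2 = -47.31 + 3.1 = -44.21

-39.4900 - 44.2100i


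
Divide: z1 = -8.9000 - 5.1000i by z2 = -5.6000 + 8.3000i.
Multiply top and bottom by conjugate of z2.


Conjugate of z2 = -5.6000 - 8.3000i
Numerator: (-8.9000 - 5.1000i)(-5.6000 - 8.3000i) = 7.5100 + 102.4300i
Denominator: (-5.6)^2 + 8.3^2 = 100.25
Result = (7.5100 + 102.4300i)/100.25

0.0749 + 1.0217i


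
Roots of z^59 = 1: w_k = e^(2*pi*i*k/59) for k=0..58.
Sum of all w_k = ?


The sum of all 59th roots of unity is 0.
Geometric series: (1 - w^59)/(1 - w) = (1-1)/(1-w) = 0 since w^59 = 1, w ≠ 1.
Alternatively: coefficient of z^58 in z^59 - 1 is 0.

0


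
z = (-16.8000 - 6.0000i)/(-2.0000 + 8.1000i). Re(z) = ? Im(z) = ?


Multiply by conjugate: (-16.8000 - 6.0000i)(-2.0000 - 8.1000i) / ((-2)^2 + 8.1^2)
Numerator real = -16.8*(-2) - (6)*8.1 = -15
Numerator imag = -6*(-2) - (-16.8)*8.1 = 148.08
Denominator = 69.61
Re(z) = -15/69.61 = -0.2155
Im(z) = 148.08/69.61 = 2.1273

Re(z) = -0.2155, Im(z) = 2.1273


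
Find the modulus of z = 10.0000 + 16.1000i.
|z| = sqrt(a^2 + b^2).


|z| = sqrt(10^2 + 16.1^2) = sqrt(100 + 259.21) = sqrt(359.21) = 18.9528

|z| = 18.9528


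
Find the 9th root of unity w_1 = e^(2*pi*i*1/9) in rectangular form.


Angle = 360*1/9 = 40°
a = cos(40°) = 0.7660
b = sin(40°) = 0.6428

0.7660 + 0.6428i


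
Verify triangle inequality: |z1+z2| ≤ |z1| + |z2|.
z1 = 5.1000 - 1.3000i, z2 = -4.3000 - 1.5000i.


|z1| = sqrt(5.1^2 + (-1.3)^2) = sqrt(27.7) = 5.2631
|z2| = sqrt((-4.3)^2 + (-1.5)^2) = sqrt(20.74) = 4.5541
z1+z2 = 0.8000 - 2.8000i
|z1+z2| = sqrt(8.48) = 2.9120
|z1|+|z2| = 5.2631 + 4.5541 = 9.8172

|z1+z2| = 2.9120 ≤ |z1|+|z2| = 9.8172 (verified)


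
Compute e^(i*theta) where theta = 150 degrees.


cos(150°) = -0.8660
sin(150°) = 0.5000

e^(i*150°) = -0.8660 + 0.5000i


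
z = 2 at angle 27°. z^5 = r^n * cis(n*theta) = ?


r^5 = 2^5 = 32
n*theta = 5*27° = 135° = 135° (mod 360)
a = 32*cos(135°) = -22.6274
b = 32*sin(135°) = 22.6274

32 cis(135°) = -22.6274 + 22.6274i


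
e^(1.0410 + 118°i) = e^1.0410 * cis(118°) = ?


e^1.0410 = 2.8320
cos(118°) = -0.4695
sin(118°) = 0.88295
Real = 2.8320*(-0.4695) = -1.3296
Imag = 2.8320*0.88295 = 2.5005

-1.3296 + 2.5005i


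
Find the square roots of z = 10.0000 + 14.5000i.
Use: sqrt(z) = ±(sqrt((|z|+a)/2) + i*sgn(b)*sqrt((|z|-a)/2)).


|z| = sqrt(100+210.25) = 17.6139
sqrt((|z|+a)/2) = sqrt((17.6139+10)/2) = sqrt(13.8070) = 3.7158
sqrt((|z|-a)/2) = sqrt((17.6139-10)/2) = sqrt(3.8070) = 1.9511

±(3.7158 + 1.9511i) i.e. 3.7158 + 1.9511i and -3.7158 - 1.9511i


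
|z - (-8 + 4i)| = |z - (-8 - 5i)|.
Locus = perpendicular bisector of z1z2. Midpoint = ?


Equal distances means the locus is the perpendicular bisector of z1 and z2.
Midpoint = ((-8+(-8))/2, (4+(-5))/2) = (-8.0000, -0.5000)

Perpendicular bisector through (-8.0000, -0.5000)


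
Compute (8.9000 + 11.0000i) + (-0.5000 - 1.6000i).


Real: 8.9 - 0.5 = 8.4
Imag: 11 - 1.6 = 9.4

8.4000 + 9.4000i


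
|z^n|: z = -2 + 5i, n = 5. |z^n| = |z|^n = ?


|z| = sqrt(4+25) = sqrt(29) = 5.3852
|z^5| = |z|^5 = (sqrt(29))^5 = 29^2 * sqrt(29) = 841*sqrt(29)

|z^5| = 841*sqrt(29) ≈ 4528.9236


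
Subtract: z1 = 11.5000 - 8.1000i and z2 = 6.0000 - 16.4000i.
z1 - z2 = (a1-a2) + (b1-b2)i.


Real: 11.5 - 6 = 5.5
Imag: -8.1 + 16.4 = 8.3

5.5000 + 8.3000i


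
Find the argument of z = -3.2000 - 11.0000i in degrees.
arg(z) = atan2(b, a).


Re = -3.2, Im = -11
arg = atan2(-11, -3.2) = -106.2202 degrees

arg(z) = -106.2202 degrees


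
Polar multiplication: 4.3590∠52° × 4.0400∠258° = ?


r = 4.3590 * 4.0400 = 17.6104
theta = 52° + 258° = 310° = 310° (mod 360)

17.6104 cis(310°)


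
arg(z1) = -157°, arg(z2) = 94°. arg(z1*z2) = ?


arg(z1*z2) = -157° + 94° = -63°
Normalized to (-180°, 180°]: -63°

-63°


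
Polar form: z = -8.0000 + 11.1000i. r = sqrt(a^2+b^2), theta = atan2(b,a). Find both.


r = sqrt(64+123.21) = sqrt(187.21) = 13.6825
theta = atan2(11.1, -8) = 125.7811 degrees

r = 13.6825, theta = 125.7811 degrees


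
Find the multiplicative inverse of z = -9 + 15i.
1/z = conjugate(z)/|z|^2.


|z|^2 = 81+225 = 306
1/z = (-9 - 15i)/306

1/z = -0.0294 - 0.0490i


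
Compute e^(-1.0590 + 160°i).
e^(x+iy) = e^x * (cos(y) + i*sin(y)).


e^-1.0590 = 0.3468
cos(160°) = -0.9397
sin(160°) = 0.342
Real = 0.3468*(-0.9397) = -0.3259
Imag = 0.3468*0.342 = 0.1186

-0.3259 + 0.1186i


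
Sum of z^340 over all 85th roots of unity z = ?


The roots are w_k = w^k with w = e^(2*pi*i/85), and (w^k)^340 = (w^340)^k.
So S = 1 + u + u^2 + ... + u^(84) with u = w^340.
340 = 4*85 + 0, so 340 is a multiple of 85 and u = (w^85)^4 = 1.
Every one of the 85 terms equals 1: S = 85

S = 85


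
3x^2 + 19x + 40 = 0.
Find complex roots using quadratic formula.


disc = 19^2 - 4*3*40 = 361 - 480 = -119
sqrt(|disc|) = sqrt(119) = 10.9087
Real part = -19/(2*3) = -3.1667
Imag part = 10.9087/(2*3) = 1.8181

-3.1667 ± 1.8181i


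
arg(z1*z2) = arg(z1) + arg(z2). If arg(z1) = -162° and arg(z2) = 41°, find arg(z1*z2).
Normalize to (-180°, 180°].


arg(z1*z2) = -162° + 41° = -121°
Normalized to (-180°, 180°]: -121°

-121°


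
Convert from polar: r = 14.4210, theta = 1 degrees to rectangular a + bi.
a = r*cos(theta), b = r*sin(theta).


a = 14.4210*cos(1°) = 14.4210*0.99985 = 14.4188
b = 14.4210*sin(1°) = 14.4210*0.017452 = 0.2517

14.4188 + 0.2517i


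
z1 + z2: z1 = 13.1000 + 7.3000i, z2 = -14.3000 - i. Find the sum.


Real: 13.1 - 14.3 = -1.2
Imag: 7.3 - 1 = 6.3

-1.2000 + 6.3000i


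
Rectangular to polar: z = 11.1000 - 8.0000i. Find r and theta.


r = sqrt(123.21+64) = sqrt(187.21) = 13.6825
theta = atan2(-8, 11.1) = -35.7811 degrees

r = 13.6825, theta = -35.7811 degrees


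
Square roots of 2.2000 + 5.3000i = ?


|z| = sqrt(4.84+28.09) = 5.7385
sqrt((|z|+a)/2) = sqrt((5.7385+2.2)/2) = sqrt(3.9692) = 1.9923
sqrt((|z|-a)/2) = sqrt((5.7385-2.2)/2) = sqrt(1.7692) = 1.3301

±(1.9923 + 1.3301i) i.e. 1.9923 + 1.3301i and -1.9923 - 1.3301i


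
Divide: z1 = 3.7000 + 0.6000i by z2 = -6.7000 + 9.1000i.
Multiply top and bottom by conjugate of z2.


Conjugate of z2 = -6.7000 - 9.1000i
Numerator: (3.7000 + 0.6000i)(-6.7000 - 9.1000i) = -19.3300 - 37.6900i
Denominator: (-6.7)^2 + 9.1^2 = 127.7
Result = (-19.3300 - 37.6900i)/127.7

-0.1514 - 0.2951i


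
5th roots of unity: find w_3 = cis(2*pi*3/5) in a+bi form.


Angle = 360*3/5 = 216°
a = cos(216°) = -0.8090
b = sin(216°) = -0.5878

-0.8090 - 0.5878i


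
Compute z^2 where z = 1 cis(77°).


r^2 = 1^2 = 1
n*theta = 2*77° = 154° = 154° (mod 360)
a = 1*cos(154°) = -0.8988
b = 1*sin(154°) = 0.4384

1 cis(154°) = -0.8988 + 0.4384i


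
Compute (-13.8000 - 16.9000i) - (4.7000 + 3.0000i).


Real: -13.8 - 4.7 = -18.5
Imag: -16.9 - 3 = -19.9

-18.5000 - 19.9000i


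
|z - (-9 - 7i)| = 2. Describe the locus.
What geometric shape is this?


|z - z0| = r is a circle with center z0 and radius r.
Center = (-9, -7), radius = 2

Circle with center (-9, -7) and radius 2


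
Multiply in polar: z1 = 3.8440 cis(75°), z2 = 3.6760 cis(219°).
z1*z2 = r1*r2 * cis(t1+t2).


r = 3.8440 * 3.6760 = 14.1305
theta = 75° + 219° = 294° = 294° (mod 360)

14.1305 cis(294°)


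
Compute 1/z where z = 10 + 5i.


|z|^2 = 100+25 = 125
1/z = (10 - 5i)/125

1/z = 0.0800 - 0.0400i


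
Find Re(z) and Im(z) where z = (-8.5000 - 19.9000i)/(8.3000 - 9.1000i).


Multiply by conjugate: (-8.5000 - 19.9000i)(8.3000 + 9.1000i) / (8.3^2 + (-9.1)^2)
Numerator real = -8.5*8.3 - (19.9)*(-9.1) = 110.54
Numerator imag = -19.9*8.3 - (-8.5)*(-9.1) = -242.52
Denominator = 151.7
Re(z) = 110.54/151.7 = 0.7287
Im(z) = -242.52/151.7 = -1.5987

Re(z) = 0.7287, Im(z) = -1.5987


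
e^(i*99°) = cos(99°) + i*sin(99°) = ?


cos(99°) = -0.1564
sin(99°) = 0.9877

e^(i*99°) = -0.1564 + 0.9877i


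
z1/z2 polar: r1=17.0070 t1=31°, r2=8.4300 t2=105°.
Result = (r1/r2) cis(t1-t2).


r = 17.0070 / 8.4300 = 2.0174
theta = 31° - 105° = -74° = 286° (mod 360)

2.0174 cis(286°)


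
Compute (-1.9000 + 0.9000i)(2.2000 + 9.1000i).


Real = -1.9*2.2 - 0.9*9.1 = -4.18 - 8.19 = -12.37
Imag = -1.9*9.1 + 2.2*0.9 = -17.29 + 1.98 = -15.31

-12.3700 - 15.3100i


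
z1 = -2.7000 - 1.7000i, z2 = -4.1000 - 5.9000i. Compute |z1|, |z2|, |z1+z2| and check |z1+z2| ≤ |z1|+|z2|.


|z1| = sqrt((-2.7)^2 + (-1.7)^2) = sqrt(10.18) = 3.1906
|z2| = sqrt((-4.1)^2 + (-5.9)^2) = sqrt(51.62) = 7.1847
z1+z2 = -6.8000 - 7.6000i
|z1+z2| = sqrt(104) = 10.1980
|z1|+|z2| = 3.1906 + 7.1847 = 10.3753

|z1+z2| = 10.1980 ≤ |z1|+|z2| = 10.3753 (verified)


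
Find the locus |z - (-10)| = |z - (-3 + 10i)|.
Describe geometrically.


Equal distances means the locus is the perpendicular bisector of z1 and z2.
Midpoint = ((-10+(-3))/2, (0+10)/2) = (-6.5000, 5.0000)

Perpendicular bisector through (-6.5000, 5.0000)


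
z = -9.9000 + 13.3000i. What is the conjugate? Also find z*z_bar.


z_bar = -9.9000 - 13.3000i
z*z_bar = (-9.9)^2 + 13.3^2 = 98.01 + 176.89 = 274.9

z_bar = -9.9000 - 13.3000i, z*z_bar = 274.9


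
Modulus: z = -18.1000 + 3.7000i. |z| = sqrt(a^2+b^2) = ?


|z| = sqrt((-18.1)^2 + 3.7^2) = sqrt(327.61 + 13.69) = sqrt(341.3) = 18.4743

|z| = 18.4743


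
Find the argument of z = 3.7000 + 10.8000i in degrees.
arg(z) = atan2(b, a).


Re = 3.7, Im = 10.8
arg = atan2(10.8, 3.7) = 71.0889 degrees

arg(z) = 71.0889 degrees


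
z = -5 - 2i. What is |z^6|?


|z| = sqrt(25+4) = sqrt(29) = 5.3852
|z^6| = |z|^6 = (sqrt(29))^6 = 29^3 = 24389

|z^6| = 24389


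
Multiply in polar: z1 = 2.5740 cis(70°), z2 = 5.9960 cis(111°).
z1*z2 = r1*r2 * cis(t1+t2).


r = 2.5740 * 5.9960 = 15.4337
theta = 70° + 111° = 181° = 181° (mod 360)

15.4337 cis(181°)


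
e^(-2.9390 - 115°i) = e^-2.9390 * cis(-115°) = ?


e^-2.9390 = 0.05292
cos(-115°) = -0.4226
sin(-115°) = -0.9063
Real = 0.05292*(-0.4226) = -0.0224
Imag = 0.05292*(-0.9063) = -0.0480

-0.0224 - 0.0480i


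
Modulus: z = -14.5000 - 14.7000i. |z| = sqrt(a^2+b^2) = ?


|z| = sqrt((-14.5)^2 + (-14.7)^2) = sqrt(210.25 + 216.09) = sqrt(426.34) = 20.6480

|z| = 20.6480


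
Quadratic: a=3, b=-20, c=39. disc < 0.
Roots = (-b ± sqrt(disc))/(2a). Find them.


disc = (-20)^2 - 4*3*39 = 400 - 468 = -68
sqrt(|disc|) = sqrt(68) = 8.2462
Real part = 20/(2*3) = 3.3333
Imag part = 8.2462/(2*3) = 1.3744

3.3333 ± 1.3744i


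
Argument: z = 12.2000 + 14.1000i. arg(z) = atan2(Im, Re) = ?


Re = 12.2, Im = 14.1
arg = atan2(14.1, 12.2) = 49.1321 degrees

arg(z) = 49.1321 degrees


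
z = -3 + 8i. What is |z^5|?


|z| = sqrt(9+64) = sqrt(73) = 8.5440
|z^5| = |z|^5 = (sqrt(73))^5 = 73^2 * sqrt(73) = 5329*sqrt(73)

|z^5| = 5329*sqrt(73) ≈ 45530.9960


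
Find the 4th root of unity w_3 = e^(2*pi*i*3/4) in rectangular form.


Angle = 360*3/4 = 270°
a = cos(270°) = 0
b = sin(270°) = -1.0000

0 - 1.0000i


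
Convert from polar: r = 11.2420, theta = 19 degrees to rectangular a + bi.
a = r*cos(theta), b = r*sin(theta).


a = 11.2420*cos(19°) = 11.2420*0.94552 = 10.6295
b = 11.2420*sin(19°) = 11.2420*0.325568 = 3.6600

10.6295 + 3.6600i


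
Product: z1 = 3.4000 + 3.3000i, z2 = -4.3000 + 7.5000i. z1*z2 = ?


Real = 3.4*(-4.3) - 3.3*7.5 = -14.62 - 24.75 = -39.37
Imag = 3.4*7.5 - (4.3)*3.3 = 25.5 - (14.19) = 11.31

-39.3700 + 11.3100i


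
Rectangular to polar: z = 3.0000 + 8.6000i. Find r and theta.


r = sqrt(9+73.96) = sqrt(82.96) = 9.1082
theta = atan2(8.6, 3) = 70.7693 degrees

r = 9.1082, theta = 70.7693 degrees


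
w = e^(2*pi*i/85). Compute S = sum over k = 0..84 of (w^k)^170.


The roots are w_k = w^k with w = e^(2*pi*i/85), and (w^k)^170 = (w^170)^k.
So S = 1 + u + u^2 + ... + u^(84) with u = w^170.
170 = 2*85 + 0, so 170 is a multiple of 85 and u = (w^85)^2 = 1.
Every one of the 85 terms equals 1: S = 85

S = 85


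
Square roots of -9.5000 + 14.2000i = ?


|z| = sqrt(90.25+201.64) = 17.0848
sqrt((|z|+a)/2) = sqrt((17.0848+(-9.5))/2) = sqrt(3.7924) = 1.9474
sqrt((|z|-a)/2) = sqrt((17.0848-(-9.5))/2) = sqrt(13.2924) = 3.6459

±(1.9474 + 3.6459i) i.e. 1.9474 + 3.6459i and -1.9474 - 3.6459i


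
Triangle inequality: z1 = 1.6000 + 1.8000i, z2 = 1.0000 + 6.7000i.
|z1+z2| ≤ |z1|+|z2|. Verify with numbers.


|z1| = sqrt(1.6^2 + 1.8^2) = sqrt(5.8) = 2.4083
|z2| = sqrt(1^2 + 6.7^2) = sqrt(45.89) = 6.7742
z1+z2 = 2.6000 + 8.5000i
|z1+z2| = sqrt(79.01) = 8.8888
|z1|+|z2| = 2.4083 + 6.7742 = 9.1825

|z1+z2| = 8.8888 ≤ |z1|+|z2| = 9.1825 (verified)


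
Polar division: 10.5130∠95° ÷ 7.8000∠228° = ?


r = 10.5130 / 7.8000 = 1.3478
theta = 95° - 228° = -133° = 227° (mod 360)

1.3478 cis(227°)


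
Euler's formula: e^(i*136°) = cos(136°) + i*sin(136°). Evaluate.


cos(136°) = -0.7193
sin(136°) = 0.6947

e^(i*136°) = -0.7193 + 0.6947i


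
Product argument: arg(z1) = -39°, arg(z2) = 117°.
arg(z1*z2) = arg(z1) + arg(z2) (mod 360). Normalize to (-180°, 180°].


arg(z1*z2) = -39° + 117° = 78°
Normalized to (-180°, 180°]: 78°

78°


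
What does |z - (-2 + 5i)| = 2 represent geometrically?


|z - z0| = r is a circle with center z0 and radius r.
Center = (-2, 5), radius = 2

Circle with center (-2, 5) and radius 2


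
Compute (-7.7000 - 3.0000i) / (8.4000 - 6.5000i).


Conjugate of z2 = 8.4000 + 6.5000i
Numerator: (-7.7000 - 3.0000i)(8.4000 + 6.5000i) = -45.1800 - 75.2500i
Denominator: 8.4^2 + (-6.5)^2 = 112.81
Result = (-45.1800 - 75.2500i)/112.81

-0.4005 - 0.6671i


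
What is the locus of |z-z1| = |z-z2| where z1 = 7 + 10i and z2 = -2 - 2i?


Equal distances means the locus is the perpendicular bisector of z1 and z2.
Midpoint = ((7+(-2))/2, (10+(-2))/2) = (2.5000, 4.0000)

Perpendicular bisector through (2.5000, 4.0000)


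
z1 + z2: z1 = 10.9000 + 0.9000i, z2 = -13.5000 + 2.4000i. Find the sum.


Real: 10.9 - 13.5 = -2.6
Imag: 0.9 + 2.4 = 3.3

-2.6000 + 3.3000i


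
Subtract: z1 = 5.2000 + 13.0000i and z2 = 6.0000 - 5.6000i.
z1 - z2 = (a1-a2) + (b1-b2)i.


Real: 5.2 - 6 = -0.8
Imag: 13 + 5.6 = 18.6

-0.8000 + 18.6000i


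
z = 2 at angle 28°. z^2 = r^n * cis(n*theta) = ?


r^2 = 2^2 = 4
n*theta = 2*28° = 56° = 56° (mod 360)
a = 4*cos(56°) = 2.2368
b = 4*sin(56°) = 3.3162

4 cis(56°) = 2.2368 + 3.3162i


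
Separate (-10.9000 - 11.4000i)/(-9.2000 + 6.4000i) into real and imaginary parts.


Multiply by conjugate: (-10.9000 - 11.4000i)(-9.2000 - 6.4000i) / ((-9.2)^2 + 6.4^2)
Numerator real = -10.9*(-9.2) - (11.4)*6.4 = 27.32
Numerator imag = -11.4*(-9.2) - (-10.9)*6.4 = 174.64
Denominator = 125.6
Re(z) = 27.32/125.6 = 0.2175
Im(z) = 174.64/125.6 = 1.3904

Re(z) = 0.2175, Im(z) = 1.3904


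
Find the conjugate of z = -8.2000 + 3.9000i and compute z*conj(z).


z_bar = -8.2000 - 3.9000i
z*z_bar = (-8.2)^2 + 3.9^2 = 67.24 + 15.21 = 82.45

z_bar = -8.2000 - 3.9000i, z*z_bar = 82.45


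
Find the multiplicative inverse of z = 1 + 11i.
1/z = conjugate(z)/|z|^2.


|z|^2 = 1+121 = 122
1/z = (1 - 11i)/122

1/z = 0.0082 - 0.0902i


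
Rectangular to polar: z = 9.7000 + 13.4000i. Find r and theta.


r = sqrt(94.09+179.56) = sqrt(273.65) = 16.5424
theta = atan2(13.4, 9.7) = 54.1000 degrees

r = 16.5424, theta = 54.1000 degrees


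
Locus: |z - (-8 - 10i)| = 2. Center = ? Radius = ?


|z - z0| = r is a circle with center z0 and radius r.
Center = (-8, -10), radius = 2

Circle with center (-8, -10) and radius 2


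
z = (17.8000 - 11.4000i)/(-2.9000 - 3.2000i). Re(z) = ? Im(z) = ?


Multiply by conjugate: (17.8000 - 11.4000i)(-2.9000 + 3.2000i) / ((-2.9)^2 + (-3.2)^2)
Numerator real = 17.8*(-2.9) - (11.4)*(-3.2) = -15.14
Numerator imag = -11.4*(-2.9) - 17.8*(-3.2) = 90.02
Denominator = 18.65
Re(z) = -15.14/18.65 = -0.8118
Im(z) = 90.02/18.65 = 4.8268

Re(z) = -0.8118, Im(z) = 4.8268


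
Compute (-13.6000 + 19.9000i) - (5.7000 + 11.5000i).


Real: -13.6 - 5.7 = -19.3
Imag: 19.9 - 11.5 = 8.4

-19.3000 + 8.4000i


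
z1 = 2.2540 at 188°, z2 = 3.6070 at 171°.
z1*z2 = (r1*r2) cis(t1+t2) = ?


r = 2.2540 * 3.6070 = 8.1302
theta = 188° + 171° = 359° = 359° (mod 360)

8.1302 cis(359°)


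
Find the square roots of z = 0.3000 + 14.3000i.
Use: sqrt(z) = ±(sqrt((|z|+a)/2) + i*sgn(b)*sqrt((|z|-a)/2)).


|z| = sqrt(0.09+204.49) = 14.3031
sqrt((|z|+a)/2) = sqrt((14.3031+0.3)/2) = sqrt(7.3016) = 2.7021
sqrt((|z|-a)/2) = sqrt((14.3031-0.3)/2) = sqrt(7.0016) = 2.6460

±(2.7021 + 2.6460i) i.e. 2.7021 + 2.6460i and -2.7021 - 2.6460i


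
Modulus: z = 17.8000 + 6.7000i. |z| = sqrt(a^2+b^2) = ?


|z| = sqrt(17.8^2 + 6.7^2) = sqrt(316.84 + 44.89) = sqrt(361.73) = 19.0192

|z| = 19.0192


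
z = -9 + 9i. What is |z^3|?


|z| = sqrt(81+81) = sqrt(162) = 12.7279
|z^3| = |z|^3 = (sqrt(162))^3 = 162*sqrt(162)

|z^3| = 162*sqrt(162) ≈ 2061.9234


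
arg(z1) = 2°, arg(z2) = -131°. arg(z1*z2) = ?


arg(z1*z2) = 2° - 131° = -129°
Normalized to (-180°, 180°]: -129°

-129°


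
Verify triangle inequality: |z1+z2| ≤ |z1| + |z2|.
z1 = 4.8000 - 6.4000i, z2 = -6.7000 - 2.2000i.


|z1| = sqrt(4.8^2 + (-6.4)^2) = sqrt(64) = 8.0000
|z2| = sqrt((-6.7)^2 + (-2.2)^2) = sqrt(49.73) = 7.0520
z1+z2 = -1.9000 - 8.6000i
|z1+z2| = sqrt(77.57) = 8.8074
|z1|+|z2| = 8.0000 + 7.0520 = 15.0520

|z1+z2| = 8.8074 ≤ |z1|+|z2| = 15.0520 (verified)


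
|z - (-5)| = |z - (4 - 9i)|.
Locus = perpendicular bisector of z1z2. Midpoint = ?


Equal distances means the locus is the perpendicular bisector of z1 and z2.
Midpoint = ((-5+4)/2, (0+(-9))/2) = (-0.5000, -4.5000)

Perpendicular bisector through (-0.5000, -4.5000)


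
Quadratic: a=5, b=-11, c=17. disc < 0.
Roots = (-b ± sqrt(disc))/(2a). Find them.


disc = (-11)^2 - 4*5*17 = 121 - 340 = -219
sqrt(|disc|) = sqrt(219) = 14.7986
Real part = 11/(2*5) = 1.1000
Imag part = 14.7986/(2*5) = 1.4799

1.1000 ± 1.4799i


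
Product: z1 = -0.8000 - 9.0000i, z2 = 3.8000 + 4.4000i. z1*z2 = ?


Real = -0.8*3.8 - (-9)*4.4 = -3.04 - (-39.6) = 36.56
Imag = -0.8*4.4 + 3.8*(-9) = -3.52 - (34.2) = -37.72

36.5600 - 37.7200i


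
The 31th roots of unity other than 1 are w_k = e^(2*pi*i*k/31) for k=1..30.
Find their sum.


With w = e^(2*pi*i/31), all 31 of the 31th roots of unity w^0 = 1, w, ..., w^(30) sum to 0: 1 + w + ... + w^(30) = (1 - w^31)/(1 - w) = 0 since w^31 = 1, w ≠ 1.
Removing the root 1: w + w^2 + ... + w^(30) = 0 - 1 = -1

Sum = -1


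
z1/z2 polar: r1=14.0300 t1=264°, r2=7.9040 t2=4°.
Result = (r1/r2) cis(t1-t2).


r = 14.0300 / 7.9040 = 1.7751
theta = 264° - 4° = 260° = 260° (mod 360)

1.7751 cis(260°)


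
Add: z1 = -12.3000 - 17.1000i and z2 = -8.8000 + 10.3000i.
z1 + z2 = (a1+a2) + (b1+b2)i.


Real: -12.3 - 8.8 = -21.1
Imag: -17.1 + 10.3 = -6.8

-21.1000 - 6.8000i


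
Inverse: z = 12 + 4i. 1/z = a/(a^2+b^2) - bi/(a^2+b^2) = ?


|z|^2 = 144+16 = 160
1/z = (12 - 4i)/160

1/z = 0.0750 - 0.0250i


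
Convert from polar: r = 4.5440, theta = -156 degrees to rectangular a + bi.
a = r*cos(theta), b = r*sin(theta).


a = 4.5440*cos(-156°) = 4.5440*(-0.91355) = -4.1512
b = 4.5440*sin(-156°) = 4.5440*(-0.40674) = -1.8482

-4.1512 - 1.8482i


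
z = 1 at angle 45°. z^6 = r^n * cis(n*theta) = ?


r^6 = 1^6 = 1
n*theta = 6*45° = 270° = 270° (mod 360)
a = 1*cos(270°) = 0
b = 1*sin(270°) = -1.0000

1 cis(270°) = 0 - 1.0000i


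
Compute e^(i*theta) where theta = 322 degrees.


cos(322°) = 0.7880
sin(322°) = -0.6157

e^(i*322°) = 0.7880 - 0.6157i


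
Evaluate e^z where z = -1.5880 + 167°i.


e^-1.5880 = 0.2043
cos(167°) = -0.9744
sin(167°) = 0.225
Real = 0.2043*(-0.9744) = -0.1991
Imag = 0.2043*0.225 = 0.0460

-0.1991 + 0.0460i


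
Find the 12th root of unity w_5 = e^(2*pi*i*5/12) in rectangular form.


Angle = 360*5/12 = 150°
a = cos(150°) = -0.8660
b = sin(150°) = 0.5000

-0.8660 + 0.5000i


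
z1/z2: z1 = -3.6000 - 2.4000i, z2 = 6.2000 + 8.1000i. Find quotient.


Conjugate of z2 = 6.2000 - 8.1000i
Numerator: (-3.6000 - 2.4000i)(6.2000 - 8.1000i) = -41.7600 + 14.2800i
Denominator: 6.2^2 + 8.1^2 = 104.05
Result = (-41.7600 + 14.2800i)/104.05

-0.4013 + 0.1372i


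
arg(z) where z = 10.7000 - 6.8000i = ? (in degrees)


Re = 10.7, Im = -6.8
arg = atan2(-6.8, 10.7) = -32.4365 degrees

arg(z) = -32.4365 degrees


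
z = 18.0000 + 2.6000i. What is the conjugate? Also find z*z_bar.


z_bar = 18.0000 - 2.6000i
z*z_bar = 18^2 + 2.6^2 = 324 + 6.76 = 330.76

z_bar = 18.0000 - 2.6000i, z*z_bar = 330.76


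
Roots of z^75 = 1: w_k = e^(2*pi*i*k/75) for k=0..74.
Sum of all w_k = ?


The sum of all 75th roots of unity is 0.
Geometric series: (1 - w^75)/(1 - w) = (1-1)/(1-w) = 0 since w^75 = 1, w ≠ 1.
Alternatively: coefficient of z^74 in z^75 - 1 is 0.

0


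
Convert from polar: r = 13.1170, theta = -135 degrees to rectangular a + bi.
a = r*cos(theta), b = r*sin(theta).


a = 13.1170*cos(-135°) = 13.1170*(-0.707107) = -9.2751
b = 13.1170*sin(-135°) = 13.1170*(-0.707107) = -9.2751

-9.2751 - 9.2751i


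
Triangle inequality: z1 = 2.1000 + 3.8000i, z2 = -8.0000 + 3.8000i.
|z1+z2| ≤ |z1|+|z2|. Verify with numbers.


|z1| = sqrt(2.1^2 + 3.8^2) = sqrt(18.85) = 4.3417
|z2| = sqrt((-8)^2 + 3.8^2) = sqrt(78.44) = 8.8566
z1+z2 = -5.9000 + 7.6000i
|z1+z2| = sqrt(92.57) = 9.6213
|z1|+|z2| = 4.3417 + 8.8566 = 13.1983

|z1+z2| = 9.6213 ≤ |z1|+|z2| = 13.1983 (verified)


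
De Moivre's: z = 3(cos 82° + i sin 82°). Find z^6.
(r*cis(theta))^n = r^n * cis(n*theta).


r^6 = 3^6 = 729
n*theta = 6*82° = 492° = 132° (mod 360)
a = 729*cos(132°) = -487.7962
b = 729*sin(132°) = 541.7526

729 cis(132°) = -487.7962 + 541.7526i


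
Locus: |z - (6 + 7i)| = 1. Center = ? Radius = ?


|z - z0| = r is a circle with center z0 and radius r.
Center = (6, 7), radius = 1

Circle with center (6, 7) and radius 1


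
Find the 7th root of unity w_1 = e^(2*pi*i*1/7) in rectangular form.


Angle = 360*1/7 = 51.4286°
a = cos(51.4286°) = 0.6235
b = sin(51.4286°) = 0.7818

0.6235 + 0.7818i


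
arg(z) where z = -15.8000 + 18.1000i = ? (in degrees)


Re = -15.8, Im = 18.1
arg = atan2(18.1, -15.8) = 131.1186 degrees

arg(z) = 131.1186 degrees


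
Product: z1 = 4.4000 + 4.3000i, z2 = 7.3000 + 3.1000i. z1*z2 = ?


Real = 4.4*7.3 - 4.3*3.1 = 32.12 - 13.33 = 18.79
Imag = 4.4*3.1 + 7.3*4.3 = 13.64 + 31.39 = 45.03

18.7900 + 45.0300i


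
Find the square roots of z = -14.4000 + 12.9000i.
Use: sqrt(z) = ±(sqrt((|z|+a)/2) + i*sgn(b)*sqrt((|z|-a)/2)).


|z| = sqrt(207.36+166.41) = 19.3331
sqrt((|z|+a)/2) = sqrt((19.3331+(-14.4))/2) = sqrt(2.4666) = 1.5705
sqrt((|z|-a)/2) = sqrt((19.3331-(-14.4))/2) = sqrt(16.8666) = 4.1069

±(1.5705 + 4.1069i) i.e. 1.5705 + 4.1069i and -1.5705 - 4.1069i


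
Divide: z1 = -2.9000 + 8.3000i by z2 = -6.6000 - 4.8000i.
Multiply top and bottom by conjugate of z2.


Conjugate of z2 = -6.6000 + 4.8000i
Numerator: (-2.9000 + 8.3000i)(-6.6000 + 4.8000i) = -20.7000 - 68.7000i
Denominator: (-6.6)^2 + (-4.8)^2 = 66.6
Result = (-20.7000 - 68.7000i)/66.6

-0.3108 - 1.0315i


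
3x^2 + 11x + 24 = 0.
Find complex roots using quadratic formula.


disc = 11^2 - 4*3*24 = 121 - 288 = -167
sqrt(|disc|) = sqrt(167) = 12.9228
Real part = -11/(2*3) = -1.8333
Imag part = 12.9228/(2*3) = 2.1538

-1.8333 ± 2.1538i


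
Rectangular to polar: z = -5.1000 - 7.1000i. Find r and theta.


r = sqrt(26.01+50.41) = sqrt(76.42) = 8.7419
theta = atan2(-7.1, -5.1) = -125.6901 degrees

r = 8.7419, theta = -125.6901 degrees


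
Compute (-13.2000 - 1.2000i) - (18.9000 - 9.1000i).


Real: -13.2 - 18.9 = -32.1
Imag: -1.2 + 9.1 = 7.9

-32.1000 + 7.9000i


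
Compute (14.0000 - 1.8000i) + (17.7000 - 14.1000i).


Real: 14 + 17.7 = 31.7
Imag: -1.8 - 14.1 = -15.9

31.7000 - 15.9000i


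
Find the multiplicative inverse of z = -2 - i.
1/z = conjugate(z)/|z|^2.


|z|^2 = 4+1 = 5
1/z = (-2 + 1i)/5

1/z = -0.4000 + 0.2000i


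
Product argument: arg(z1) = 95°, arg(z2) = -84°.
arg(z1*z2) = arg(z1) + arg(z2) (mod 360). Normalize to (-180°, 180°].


arg(z1*z2) = 95° - 84° = 11°
Normalized to (-180°, 180°]: 11°

11°


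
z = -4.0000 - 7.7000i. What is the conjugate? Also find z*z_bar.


z_bar = -4.0000 + 7.7000i
z*z_bar = (-4)^2 + (-7.7)^2 = 16 + 59.29 = 75.29

z_bar = -4.0000 + 7.7000i, z*z_bar = 75.29


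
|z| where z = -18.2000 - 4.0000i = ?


|z| = sqrt((-18.2)^2 + (-4)^2) = sqrt(331.24 + 16) = sqrt(347.24) = 18.6344

|z| = 18.6344


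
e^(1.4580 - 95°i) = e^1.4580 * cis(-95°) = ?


e^1.4580 = 4.2974
cos(-95°) = -0.087156
sin(-95°) = -0.99619
Real = 4.2974*(-0.087156) = -0.3745
Imag = 4.2974*(-0.99619) = -4.2810

-0.3745 - 4.2810i


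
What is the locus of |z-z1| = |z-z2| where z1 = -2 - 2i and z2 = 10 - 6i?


Equal distances means the locus is the perpendicular bisector of z1 and z2.
Midpoint = ((-2+10)/2, (-2+(-6))/2) = (4.0000, -4.0000)

Perpendicular bisector through (4.0000, -4.0000)


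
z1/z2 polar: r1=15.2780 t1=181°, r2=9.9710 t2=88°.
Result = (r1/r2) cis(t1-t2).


r = 15.2780 / 9.9710 = 1.5322
theta = 181° - 88° = 93° = 93° (mod 360)

1.5322 cis(93°)


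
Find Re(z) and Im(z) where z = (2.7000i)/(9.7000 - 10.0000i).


Multiply by conjugate: (2.7000i)(9.7000 + 10.0000i) / (9.7^2 + (-10)^2)
Numerator real = 0*9.7 + 2.7*(-10) = -27
Numerator imag = 2.7*9.7 - 0*(-10) = 26.19
Denominator = 194.09
Re(z) = -27/194.09 = -0.1391
Im(z) = 26.19/194.09 = 0.1349

Re(z) = -0.1391, Im(z) = 0.1349


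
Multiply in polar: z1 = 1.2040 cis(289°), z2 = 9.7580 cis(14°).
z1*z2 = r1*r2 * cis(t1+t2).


r = 1.2040 * 9.7580 = 11.7486
theta = 289° + 14° = 303° = 303° (mod 360)

11.7486 cis(303°)


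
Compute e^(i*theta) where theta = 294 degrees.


cos(294°) = 0.4067
sin(294°) = -0.9135

e^(i*294°) = 0.4067 - 0.9135i


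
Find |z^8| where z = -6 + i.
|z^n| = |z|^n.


|z| = sqrt(36+1) = sqrt(37) = 6.0828
|z^8| = |z|^8 = (sqrt(37))^8 = 37^4 = 1874161

|z^8| = 1874161


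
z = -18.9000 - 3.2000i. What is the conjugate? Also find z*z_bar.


z_bar = -18.9000 + 3.2000i
z*z_bar = (-18.9)^2 + (-3.2)^2 = 357.21 + 10.24 = 367.45

z_bar = -18.9000 + 3.2000i, z*z_bar = 367.45


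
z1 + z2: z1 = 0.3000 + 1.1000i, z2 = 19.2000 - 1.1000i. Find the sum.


Real: 0.3 + 19.2 = 19.5
Imag: 1.1 - 1.1 = 0

19.5000


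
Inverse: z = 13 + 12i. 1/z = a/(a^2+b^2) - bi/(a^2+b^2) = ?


|z|^2 = 169+144 = 313
1/z = (13 - 12i)/313

1/z = 0.0415 - 0.0383i


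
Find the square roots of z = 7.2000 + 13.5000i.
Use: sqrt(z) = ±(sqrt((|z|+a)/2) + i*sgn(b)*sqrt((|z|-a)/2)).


|z| = sqrt(51.84+182.25) = 15.3000
sqrt((|z|+a)/2) = sqrt((15.3000+7.2)/2) = sqrt(11.2500) = 3.3541
sqrt((|z|-a)/2) = sqrt((15.3000-7.2)/2) = sqrt(4.0500) = 2.0125

±(3.3541 + 2.0125i) i.e. 3.3541 + 2.0125i and -3.3541 - 2.0125i


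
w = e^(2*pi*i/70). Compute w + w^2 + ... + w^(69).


With w = e^(2*pi*i/70), all 70 of the 70th roots of unity w^0 = 1, w, ..., w^(69) sum to 0: 1 + w + ... + w^(69) = (1 - w^70)/(1 - w) = 0 since w^70 = 1, w ≠ 1.
Removing the root 1: w + w^2 + ... + w^(69) = 0 - 1 = -1

Sum = -1


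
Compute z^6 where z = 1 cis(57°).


r^6 = 1^6 = 1
n*theta = 6*57° = 342° = 342° (mod 360)
a = 1*cos(342°) = 0.9511
b = 1*sin(342°) = -0.3090

1 cis(342°) = 0.9511 - 0.3090i


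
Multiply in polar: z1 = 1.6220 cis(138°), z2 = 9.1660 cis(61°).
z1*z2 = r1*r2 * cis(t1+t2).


r = 1.6220 * 9.1660 = 14.8673
theta = 138° + 61° = 199° = 199° (mod 360)

14.8673 cis(199°)


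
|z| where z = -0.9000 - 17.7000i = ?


|z| = sqrt((-0.9)^2 + (-17.7)^2) = sqrt(0.81 + 313.29) = sqrt(314.1) = 17.7229

|z| = 17.7229


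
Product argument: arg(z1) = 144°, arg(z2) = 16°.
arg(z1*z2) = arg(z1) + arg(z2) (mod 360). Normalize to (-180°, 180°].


arg(z1*z2) = 144° + 16° = 160°
Normalized to (-180°, 180°]: 160°

160°


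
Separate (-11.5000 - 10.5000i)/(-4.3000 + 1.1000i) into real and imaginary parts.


Multiply by conjugate: (-11.5000 - 10.5000i)(-4.3000 - 1.1000i) / ((-4.3)^2 + 1.1^2)
Numerator real = -11.5*(-4.3) - (10.5)*1.1 = 37.9
Numerator imag = -10.5*(-4.3) - (-11.5)*1.1 = 57.8
Denominator = 19.7
Re(z) = 37.9/19.7 = 1.9239
Im(z) = 57.8/19.7 = 2.9340

Re(z) = 1.9239, Im(z) = 2.9340


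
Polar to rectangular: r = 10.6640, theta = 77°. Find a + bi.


a = 10.6640*cos(77°) = 10.6640*0.22495 = 2.3989
b = 10.6640*sin(77°) = 10.6640*0.97437 = 10.3907

2.3989 + 10.3907i


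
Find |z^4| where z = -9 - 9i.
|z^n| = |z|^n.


|z| = sqrt(81+81) = sqrt(162) = 12.7279
|z^4| = |z|^4 = (sqrt(162))^4 = 162^2 = 26244

|z^4| = 26244


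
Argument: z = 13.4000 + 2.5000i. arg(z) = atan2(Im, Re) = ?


Re = 13.4, Im = 2.5
arg = atan2(2.5, 13.4) = 10.5680 degrees

arg(z) = 10.5680 degrees


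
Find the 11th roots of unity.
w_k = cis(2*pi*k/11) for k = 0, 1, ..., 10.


The 11th roots of unity are cis(360k/11°) for k=0..10
Angle step = 360/11 = 32.7273°
Primitive root: cis(32.7273°)
Primitive root = 0.8413 + 0.5406i

11 roots at angles: 0°, 32.7273°, 65.4545°, 98.1818°, 130.9091°, 163.6364°, 196.3636°, 229.0909°, 261.8182°, 294.5455°, 327.2727°


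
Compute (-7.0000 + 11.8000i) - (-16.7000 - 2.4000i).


Real: -7 + 16.7 = 9.7
Imag: 11.8 + 2.4 = 14.2

9.7000 + 14.2000i


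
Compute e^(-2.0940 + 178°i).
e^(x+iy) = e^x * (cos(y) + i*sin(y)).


e^-2.0940 = 0.1232
cos(178°) = -0.9994
sin(178°) = 0.0349
Real = 0.1232*(-0.9994) = -0.1231
Imag = 0.1232*0.0349 = 0.0043

-0.1231 + 0.0043i


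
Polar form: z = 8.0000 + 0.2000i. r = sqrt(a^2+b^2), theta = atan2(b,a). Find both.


r = sqrt(64+0.04) = sqrt(64.04) = 8.0025
theta = atan2(0.2, 8) = 1.4321 degrees

r = 8.0025, theta = 1.4321 degrees


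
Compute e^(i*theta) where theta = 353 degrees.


cos(353°) = 0.9925
sin(353°) = -0.1219

e^(i*353°) = 0.9925 - 0.1219i


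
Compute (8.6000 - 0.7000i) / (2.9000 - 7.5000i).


Conjugate of z2 = 2.9000 + 7.5000i
Numerator: (8.6000 - 0.7000i)(2.9000 + 7.5000i) = 30.1900 + 62.4700i
Denominator: 2.9^2 + (-7.5)^2 = 64.66
Result = (30.1900 + 62.4700i)/64.66

0.4669 + 0.9661i


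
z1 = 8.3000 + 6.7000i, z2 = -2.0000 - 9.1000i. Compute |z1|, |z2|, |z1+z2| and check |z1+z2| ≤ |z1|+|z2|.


|z1| = sqrt(8.3^2 + 6.7^2) = sqrt(113.78) = 10.6668
|z2| = sqrt((-2)^2 + (-9.1)^2) = sqrt(86.81) = 9.3172
z1+z2 = 6.3000 - 2.4000i
|z1+z2| = sqrt(45.45) = 6.7417
|z1|+|z2| = 10.6668 + 9.3172 = 19.9840

|z1+z2| = 6.7417 ≤ |z1|+|z2| = 19.9840 (verified)


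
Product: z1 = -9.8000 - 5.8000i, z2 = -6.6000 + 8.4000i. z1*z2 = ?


Real = -9.8*(-6.6) - (-5.8)*8.4 = 64.68 - (-48.72) = 113.4
Imag = -9.8*8.4 - (6.6)*(-5.8) = -82.32 + 38.28 = -44.04

113.4000 - 44.0400i


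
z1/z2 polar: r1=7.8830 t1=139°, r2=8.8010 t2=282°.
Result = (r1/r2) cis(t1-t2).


r = 7.8830 / 8.8010 = 0.8957
theta = 139° - 282° = -143° = 217° (mod 360)

0.8957 cis(217°)


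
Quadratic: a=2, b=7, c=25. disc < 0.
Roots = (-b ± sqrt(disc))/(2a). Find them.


disc = 7^2 - 4*2*25 = 49 - 200 = -151
sqrt(|disc|) = sqrt(151) = 12.2882
Real part = -7/(2*2) = -1.7500
Imag part = 12.2882/(2*2) = 3.0721

-1.7500 ± 3.0721i


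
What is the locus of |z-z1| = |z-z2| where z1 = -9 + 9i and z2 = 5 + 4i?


Equal distances means the locus is the perpendicular bisector of z1 and z2.
Midpoint = ((-9+5)/2, (9+4)/2) = (-2.0000, 6.5000)

Perpendicular bisector through (-2.0000, 6.5000)


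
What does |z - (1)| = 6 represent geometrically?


|z - z0| = r is a circle with center z0 and radius r.
Center = (1, 0), radius = 6

Circle with center (1, 0) and radius 6


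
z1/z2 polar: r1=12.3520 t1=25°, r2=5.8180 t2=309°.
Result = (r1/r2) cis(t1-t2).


r = 12.3520 / 5.8180 = 2.1231
theta = 25° - 309° = -284° = 76° (mod 360)

2.1231 cis(76°)


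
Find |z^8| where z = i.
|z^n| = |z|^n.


|z| = sqrt(0+1) = sqrt(1) = 1
|z^8| = |z|^8 = 1^8 = 1

|z^8| = 1


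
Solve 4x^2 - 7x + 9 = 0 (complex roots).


disc = (-7)^2 - 4*4*9 = 49 - 144 = -95
sqrt(|disc|) = sqrt(95) = 9.7468
Real part = 7/(2*4) = 0.8750
Imag part = 9.7468/(2*4) = 1.2183

0.8750 ± 1.2183i


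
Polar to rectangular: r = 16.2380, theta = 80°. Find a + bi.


a = 16.2380*cos(80°) = 16.2380*0.17365 = 2.8197
b = 16.2380*sin(80°) = 16.2380*0.98481 = 15.9913

2.8197 + 15.9913i


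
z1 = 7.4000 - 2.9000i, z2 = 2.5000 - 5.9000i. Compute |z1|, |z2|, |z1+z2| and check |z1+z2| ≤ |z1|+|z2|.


|z1| = sqrt(7.4^2 + (-2.9)^2) = sqrt(63.17) = 7.9480
|z2| = sqrt(2.5^2 + (-5.9)^2) = sqrt(41.06) = 6.4078
z1+z2 = 9.9000 - 8.8000i
|z1+z2| = sqrt(175.45) = 13.2458
|z1|+|z2| = 7.9480 + 6.4078 = 14.3558

|z1+z2| = 13.2458 ≤ |z1|+|z2| = 14.3558 (verified)


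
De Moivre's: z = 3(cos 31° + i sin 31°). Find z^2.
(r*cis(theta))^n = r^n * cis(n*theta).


r^2 = 3^2 = 9
n*theta = 2*31° = 62° = 62° (mod 360)
a = 9*cos(62°) = 4.2252
b = 9*sin(62°) = 7.9465

9 cis(62°) = 4.2252 + 7.9465i


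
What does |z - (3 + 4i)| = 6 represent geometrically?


|z - z0| = r is a circle with center z0 and radius r.
Center = (3, 4), radius = 6

Circle with center (3, 4) and radius 6


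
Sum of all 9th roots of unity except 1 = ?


With w = e^(2*pi*i/9), all 9 of the 9th roots of unity w^0 = 1, w, ..., w^(8) sum to 0: 1 + w + ... + w^(8) = (1 - w^9)/(1 - w) = 0 since w^9 = 1, w ≠ 1.
Removing the root 1: w + w^2 + ... + w^(8) = 0 - 1 = -1

Sum = -1


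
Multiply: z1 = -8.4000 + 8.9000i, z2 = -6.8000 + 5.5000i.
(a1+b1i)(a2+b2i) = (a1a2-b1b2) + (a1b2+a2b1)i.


Real = -8.4*(-6.8) - 8.9*5.5 = 57.12 - 48.95 = 8.17
Imag = -8.4*5.5 - (6.8)*8.9 = -46.2 - (60.52) = -106.72

8.1700 - 106.7200i


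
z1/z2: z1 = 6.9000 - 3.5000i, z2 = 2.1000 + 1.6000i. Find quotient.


Conjugate of z2 = 2.1000 - 1.6000i
Numerator: (6.9000 - 3.5000i)(2.1000 - 1.6000i) = 8.8900 - 18.3900i
Denominator: 2.1^2 + 1.6^2 = 6.97
Result = (8.8900 - 18.3900i)/6.97

1.2755 - 2.6385i


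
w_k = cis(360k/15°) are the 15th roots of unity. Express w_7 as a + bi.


Angle = 360*7/15 = 168°
a = cos(168°) = -0.9781
b = sin(168°) = 0.2079

-0.9781 + 0.2079i


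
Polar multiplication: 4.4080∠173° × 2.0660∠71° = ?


r = 4.4080 * 2.0660 = 9.1069
theta = 173° + 71° = 244° = 244° (mod 360)

9.1069 cis(244°)


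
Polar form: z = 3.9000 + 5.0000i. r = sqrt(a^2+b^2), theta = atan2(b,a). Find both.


r = sqrt(15.21+25) = sqrt(40.21) = 6.3411
theta = atan2(5, 3.9) = 52.0458 degrees

r = 6.3411, theta = 52.0458 degrees


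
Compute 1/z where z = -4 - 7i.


|z|^2 = 16+49 = 65
1/z = (-4 + 7i)/65

1/z = -0.0615 + 0.1077i


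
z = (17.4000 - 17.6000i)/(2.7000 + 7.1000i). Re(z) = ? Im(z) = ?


Multiply by conjugate: (17.4000 - 17.6000i)(2.7000 - 7.1000i) / (2.7^2 + 7.1^2)
Numerator real = 17.4*2.7 - (17.6)*7.1 = -77.98
Numerator imag = -17.6*2.7 - 17.4*7.1 = -171.06
Denominator = 57.7
Re(z) = -77.98/57.7 = -1.3515
Im(z) = -171.06/57.7 = -2.9646

Re(z) = -1.3515, Im(z) = -2.9646


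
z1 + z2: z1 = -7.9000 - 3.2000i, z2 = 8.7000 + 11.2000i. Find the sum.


Real: -7.9 + 8.7 = 0.8
Imag: -3.2 + 11.2 = 8

0.8000 + 8.0000i


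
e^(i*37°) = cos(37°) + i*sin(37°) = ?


cos(37°) = 0.7986
sin(37°) = 0.6018

e^(i*37°) = 0.7986 + 0.6018i


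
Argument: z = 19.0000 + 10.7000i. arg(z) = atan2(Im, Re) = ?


Re = 19, Im = 10.7
arg = atan2(10.7, 19) = 29.3864 degrees

arg(z) = 29.3864 degrees


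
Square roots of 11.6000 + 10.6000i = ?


|z| = sqrt(134.56+112.36) = 15.7137
sqrt((|z|+a)/2) = sqrt((15.7137+11.6)/2) = sqrt(13.6568) = 3.6955
sqrt((|z|-a)/2) = sqrt((15.7137-11.6)/2) = sqrt(2.0568) = 1.4342

±(3.6955 + 1.4342i) i.e. 3.6955 + 1.4342i and -3.6955 - 1.4342i


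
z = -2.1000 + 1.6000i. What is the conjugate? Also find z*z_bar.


z_bar = -2.1000 - 1.6000i
z*z_bar = (-2.1)^2 + 1.6^2 = 4.41 + 2.56 = 6.97

z_bar = -2.1000 - 1.6000i, z*z_bar = 6.97


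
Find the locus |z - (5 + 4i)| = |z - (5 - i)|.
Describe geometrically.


Equal distances means the locus is the perpendicular bisector of z1 and z2.
Midpoint = ((5+5)/2, (4+(-1))/2) = (5.0000, 1.5000)

Perpendicular bisector through (5.0000, 1.5000)


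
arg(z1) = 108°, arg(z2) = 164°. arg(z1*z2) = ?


arg(z1*z2) = 108° + 164° = 272°
Normalized to (-180°, 180°]: -88°

-88°


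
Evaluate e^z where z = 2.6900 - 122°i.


e^2.6900 = 14.7317
cos(-122°) = -0.52992
sin(-122°) = -0.84805
Real = 14.7317*(-0.52992) = -7.8066
Imag = 14.7317*(-0.84805) = -12.4932

-7.8066 - 12.4932i


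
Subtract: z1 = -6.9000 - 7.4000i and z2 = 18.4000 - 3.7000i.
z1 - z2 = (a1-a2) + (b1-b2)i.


Real: -6.9 - 18.4 = -25.3
Imag: -7.4 + 3.7 = -3.7

-25.3000 - 3.7000i


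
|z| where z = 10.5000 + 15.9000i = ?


|z| = sqrt(10.5^2 + 15.9^2) = sqrt(110.25 + 252.81) = sqrt(363.06) = 19.0541

|z| = 19.0541


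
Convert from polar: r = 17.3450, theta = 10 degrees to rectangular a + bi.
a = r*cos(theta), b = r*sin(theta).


a = 17.3450*cos(10°) = 17.3450*0.98481 = 17.0815
b = 17.3450*sin(10°) = 17.3450*0.173648 = 3.0119

17.0815 + 3.0119i


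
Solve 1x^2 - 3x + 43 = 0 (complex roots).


disc = (-3)^2 - 4*1*43 = 9 - 172 = -163
sqrt(|disc|) = sqrt(163) = 12.7671
Real part = 3/(2*1) = 1.5000
Imag part = 12.7671/(2*1) = 6.3836

1.5000 ± 6.3836i


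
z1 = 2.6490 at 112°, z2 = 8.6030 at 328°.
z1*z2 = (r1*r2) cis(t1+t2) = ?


r = 2.6490 * 8.6030 = 22.7893
theta = 112° + 328° = 440° = 80° (mod 360)

22.7893 cis(80°)


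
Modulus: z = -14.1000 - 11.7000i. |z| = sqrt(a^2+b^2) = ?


|z| = sqrt((-14.1)^2 + (-11.7)^2) = sqrt(198.81 + 136.89) = sqrt(335.7) = 18.3221

|z| = 18.3221
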